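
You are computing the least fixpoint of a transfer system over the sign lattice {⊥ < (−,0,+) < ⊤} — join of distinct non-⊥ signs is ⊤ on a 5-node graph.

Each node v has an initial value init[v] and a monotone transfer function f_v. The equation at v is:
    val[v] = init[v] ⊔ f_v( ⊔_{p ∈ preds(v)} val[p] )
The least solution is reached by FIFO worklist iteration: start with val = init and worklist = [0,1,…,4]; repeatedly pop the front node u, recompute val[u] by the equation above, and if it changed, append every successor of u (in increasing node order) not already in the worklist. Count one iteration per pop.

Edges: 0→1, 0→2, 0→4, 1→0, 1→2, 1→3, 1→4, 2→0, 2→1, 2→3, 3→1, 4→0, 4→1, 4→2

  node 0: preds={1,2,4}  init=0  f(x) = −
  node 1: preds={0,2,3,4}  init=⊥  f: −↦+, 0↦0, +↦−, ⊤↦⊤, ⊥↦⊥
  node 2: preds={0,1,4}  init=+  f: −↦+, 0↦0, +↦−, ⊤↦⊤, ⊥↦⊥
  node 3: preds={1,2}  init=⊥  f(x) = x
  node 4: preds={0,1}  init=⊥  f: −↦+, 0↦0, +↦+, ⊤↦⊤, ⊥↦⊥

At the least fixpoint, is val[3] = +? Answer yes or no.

Trace (8 dequeues):
  [1] u=0 | in + | out ⊤ | prev 0 | push {}
  [2] u=1 | in ⊤ | out ⊤ | prev ⊥ | push {0}
  [3] u=2 | in ⊤ | out ⊤ | prev + | push {1}
  [4] u=3 | in ⊤ | out ⊤ | prev ⊥ | push {}
  [5] u=4 | in ⊤ | out ⊤ | prev ⊥ | push {2}
  [6] u=0 | in ⊤ | out ⊤ | ==
  [7] u=1 | in ⊤ | out ⊤ | ==
  [8] u=2 | in ⊤ | out ⊤ | ==

Converged values:
  [0] ⊤
  [1] ⊤
  [2] ⊤
  [3] ⊤
  [4] ⊤

no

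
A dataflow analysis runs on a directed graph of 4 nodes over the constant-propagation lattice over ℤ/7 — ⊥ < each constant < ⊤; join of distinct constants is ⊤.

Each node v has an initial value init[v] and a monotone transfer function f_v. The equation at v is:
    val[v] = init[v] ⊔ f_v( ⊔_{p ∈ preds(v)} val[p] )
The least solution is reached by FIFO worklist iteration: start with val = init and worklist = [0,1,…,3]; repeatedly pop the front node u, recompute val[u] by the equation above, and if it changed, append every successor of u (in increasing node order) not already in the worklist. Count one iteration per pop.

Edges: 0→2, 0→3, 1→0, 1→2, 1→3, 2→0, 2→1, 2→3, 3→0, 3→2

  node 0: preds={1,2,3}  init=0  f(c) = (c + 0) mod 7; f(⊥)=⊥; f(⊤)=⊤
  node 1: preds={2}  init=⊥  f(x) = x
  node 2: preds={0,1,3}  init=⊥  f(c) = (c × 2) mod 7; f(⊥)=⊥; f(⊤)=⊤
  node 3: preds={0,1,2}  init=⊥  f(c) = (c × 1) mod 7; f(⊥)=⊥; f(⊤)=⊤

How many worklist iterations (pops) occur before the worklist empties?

9

Trace (9 dequeues):
  [1] u=0 | in ⊥ | out 0 | ==
  [2] u=1 | in ⊥ | out ⊥ | ==
  [3] u=2 | in 0 | out 0 | prev ⊥ | push {0,1}
  [4] u=3 | in 0 | out 0 | prev ⊥ | push {2}
  [5] u=0 | in 0 | out 0 | ==
  [6] u=1 | in 0 | out 0 | prev ⊥ | push {0,3}
  [7] u=2 | in 0 | out 0 | ==
  [8] u=0 | in 0 | out 0 | ==
  [9] u=3 | in 0 | out 0 | ==

Converged values:
  [0] 0
  [1] 0
  [2] 0
  [3] 0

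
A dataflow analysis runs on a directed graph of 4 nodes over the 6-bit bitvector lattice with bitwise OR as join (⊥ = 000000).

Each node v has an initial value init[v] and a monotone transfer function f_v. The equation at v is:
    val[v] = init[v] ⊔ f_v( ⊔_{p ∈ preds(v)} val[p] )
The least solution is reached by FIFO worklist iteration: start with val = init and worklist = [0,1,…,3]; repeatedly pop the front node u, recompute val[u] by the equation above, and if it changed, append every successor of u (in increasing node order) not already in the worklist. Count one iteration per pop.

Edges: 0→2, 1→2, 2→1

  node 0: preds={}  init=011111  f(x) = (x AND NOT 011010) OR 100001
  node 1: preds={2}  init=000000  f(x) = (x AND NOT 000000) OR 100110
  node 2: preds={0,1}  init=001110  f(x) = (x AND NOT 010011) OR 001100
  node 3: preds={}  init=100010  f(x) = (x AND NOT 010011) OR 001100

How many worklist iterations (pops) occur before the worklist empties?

5

Worklist (5 pops):
  #1 pop 0: in=000000 → 111111 (was 011111); enqueue []
  #2 pop 1: in=001110 → 101110 (was 000000); enqueue []
  #3 pop 2: in=111111 → 101110 (was 001110); enqueue [1]
  #4 pop 3: in=000000 → 101110 (was 100010); enqueue []
  #5 pop 1: in=101110 → 101110 (no change)

Fixpoint:
  val[0] = 111111
  val[1] = 101110
  val[2] = 101110
  val[3] = 101110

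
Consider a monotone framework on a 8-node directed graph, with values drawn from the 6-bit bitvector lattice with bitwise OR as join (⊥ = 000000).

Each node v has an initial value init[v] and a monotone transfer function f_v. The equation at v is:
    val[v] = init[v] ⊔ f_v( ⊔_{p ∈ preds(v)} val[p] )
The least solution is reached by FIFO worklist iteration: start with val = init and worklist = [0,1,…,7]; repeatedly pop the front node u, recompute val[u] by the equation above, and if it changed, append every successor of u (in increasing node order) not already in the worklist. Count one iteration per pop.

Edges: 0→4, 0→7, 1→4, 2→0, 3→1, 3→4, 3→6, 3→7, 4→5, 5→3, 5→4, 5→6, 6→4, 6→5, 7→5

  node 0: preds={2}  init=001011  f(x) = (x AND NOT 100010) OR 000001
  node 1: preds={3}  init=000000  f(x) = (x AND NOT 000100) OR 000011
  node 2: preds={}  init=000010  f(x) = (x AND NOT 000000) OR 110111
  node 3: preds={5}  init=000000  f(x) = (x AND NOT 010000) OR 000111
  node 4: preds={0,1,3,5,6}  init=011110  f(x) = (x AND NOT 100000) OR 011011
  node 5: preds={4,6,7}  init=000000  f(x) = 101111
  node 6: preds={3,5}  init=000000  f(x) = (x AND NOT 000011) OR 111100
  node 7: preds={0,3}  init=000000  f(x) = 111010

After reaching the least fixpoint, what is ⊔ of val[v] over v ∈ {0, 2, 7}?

111111

Iteration log — 17 steps:
  step 1. node 0  ⊔preds=000010  new=001011  stable
  step 2. node 1  ⊔preds=000000  new=000011  old=000000  +wl: 
  step 3. node 2  ⊔preds=000000  new=110111  old=000010  +wl: 0
  step 4. node 3  ⊔preds=000000  new=000111  old=000000  +wl: 1
  step 5. node 4  ⊔preds=001111  new=011111  old=011110  +wl: 
  step 6. node 5  ⊔preds=011111  new=101111  old=000000  +wl: 3,4
  step 7. node 6  ⊔preds=101111  new=111100  old=000000  +wl: 5
  step 8. node 7  ⊔preds=001111  new=111010  old=000000  +wl: 
  step 9. node 0  ⊔preds=110111  new=011111  old=001011  +wl: 7
  step 10. node 1  ⊔preds=000111  new=000011  stable
  step 11. node 3  ⊔preds=101111  new=101111  old=000111  +wl: 1,6
  step 12. node 4  ⊔preds=111111  new=011111  stable
  step 13. node 5  ⊔preds=111111  new=101111  stable
  step 14. node 7  ⊔preds=111111  new=111010  stable
  step 15. node 1  ⊔preds=101111  new=101011  old=000011  +wl: 4
  step 16. node 6  ⊔preds=101111  new=111100  stable
  step 17. node 4  ⊔preds=111111  new=011111  stable

Least fixpoint reached:
  node 0: 011111
  node 1: 101011
  node 2: 110111
  node 3: 101111
  node 4: 011111
  node 5: 101111
  node 6: 111100
  node 7: 111010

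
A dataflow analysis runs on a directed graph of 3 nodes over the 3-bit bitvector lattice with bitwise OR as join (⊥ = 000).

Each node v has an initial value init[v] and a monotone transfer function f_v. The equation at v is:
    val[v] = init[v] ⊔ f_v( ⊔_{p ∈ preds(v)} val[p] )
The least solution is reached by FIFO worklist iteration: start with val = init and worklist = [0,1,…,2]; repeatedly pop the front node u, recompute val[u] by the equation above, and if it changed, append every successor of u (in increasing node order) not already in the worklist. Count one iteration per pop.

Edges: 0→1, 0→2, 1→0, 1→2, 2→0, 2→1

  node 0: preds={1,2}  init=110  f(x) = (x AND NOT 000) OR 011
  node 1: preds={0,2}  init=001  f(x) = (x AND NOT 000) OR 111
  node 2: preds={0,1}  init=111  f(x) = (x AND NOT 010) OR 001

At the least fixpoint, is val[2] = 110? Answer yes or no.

no

Worklist (4 pops):
  #1 pop 0: in=111 → 111 (was 110); enqueue []
  #2 pop 1: in=111 → 111 (was 001); enqueue [0]
  #3 pop 2: in=111 → 111 (no change)
  #4 pop 0: in=111 → 111 (no change)

Fixpoint:
  val[0] = 111
  val[1] = 111
  val[2] = 111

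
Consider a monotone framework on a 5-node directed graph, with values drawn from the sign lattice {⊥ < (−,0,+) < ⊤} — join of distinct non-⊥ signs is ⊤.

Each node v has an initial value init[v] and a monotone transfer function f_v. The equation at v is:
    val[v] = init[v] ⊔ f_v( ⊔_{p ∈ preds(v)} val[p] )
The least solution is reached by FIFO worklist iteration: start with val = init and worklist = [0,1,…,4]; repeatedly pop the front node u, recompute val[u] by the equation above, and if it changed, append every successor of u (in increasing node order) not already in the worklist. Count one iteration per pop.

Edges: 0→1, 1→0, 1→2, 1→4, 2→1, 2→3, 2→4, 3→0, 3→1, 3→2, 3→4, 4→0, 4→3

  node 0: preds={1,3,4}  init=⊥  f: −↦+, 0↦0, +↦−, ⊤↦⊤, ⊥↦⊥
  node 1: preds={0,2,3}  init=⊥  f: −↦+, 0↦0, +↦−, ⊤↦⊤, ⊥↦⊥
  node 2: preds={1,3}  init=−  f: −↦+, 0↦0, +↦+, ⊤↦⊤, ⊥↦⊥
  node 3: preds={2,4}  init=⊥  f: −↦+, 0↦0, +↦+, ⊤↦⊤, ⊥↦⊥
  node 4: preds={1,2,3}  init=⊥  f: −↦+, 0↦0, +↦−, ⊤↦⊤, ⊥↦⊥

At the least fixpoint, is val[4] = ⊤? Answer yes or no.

Iteration log — 11 steps:
  step 1. node 0  ⊔preds=⊥  new=⊥  stable
  step 2. node 1  ⊔preds=−  new=+  old=⊥  +wl: 0
  step 3. node 2  ⊔preds=+  new=⊤  old=−  +wl: 1
  step 4. node 3  ⊔preds=⊤  new=⊤  old=⊥  +wl: 2
  step 5. node 4  ⊔preds=⊤  new=⊤  old=⊥  +wl: 3
  step 6. node 0  ⊔preds=⊤  new=⊤  old=⊥  +wl: 
  step 7. node 1  ⊔preds=⊤  new=⊤  old=+  +wl: 0,4
  step 8. node 2  ⊔preds=⊤  new=⊤  stable
  step 9. node 3  ⊔preds=⊤  new=⊤  stable
  step 10. node 0  ⊔preds=⊤  new=⊤  stable
  step 11. node 4  ⊔preds=⊤  new=⊤  stable

Least fixpoint reached:
  node 0: ⊤
  node 1: ⊤
  node 2: ⊤
  node 3: ⊤
  node 4: ⊤

yes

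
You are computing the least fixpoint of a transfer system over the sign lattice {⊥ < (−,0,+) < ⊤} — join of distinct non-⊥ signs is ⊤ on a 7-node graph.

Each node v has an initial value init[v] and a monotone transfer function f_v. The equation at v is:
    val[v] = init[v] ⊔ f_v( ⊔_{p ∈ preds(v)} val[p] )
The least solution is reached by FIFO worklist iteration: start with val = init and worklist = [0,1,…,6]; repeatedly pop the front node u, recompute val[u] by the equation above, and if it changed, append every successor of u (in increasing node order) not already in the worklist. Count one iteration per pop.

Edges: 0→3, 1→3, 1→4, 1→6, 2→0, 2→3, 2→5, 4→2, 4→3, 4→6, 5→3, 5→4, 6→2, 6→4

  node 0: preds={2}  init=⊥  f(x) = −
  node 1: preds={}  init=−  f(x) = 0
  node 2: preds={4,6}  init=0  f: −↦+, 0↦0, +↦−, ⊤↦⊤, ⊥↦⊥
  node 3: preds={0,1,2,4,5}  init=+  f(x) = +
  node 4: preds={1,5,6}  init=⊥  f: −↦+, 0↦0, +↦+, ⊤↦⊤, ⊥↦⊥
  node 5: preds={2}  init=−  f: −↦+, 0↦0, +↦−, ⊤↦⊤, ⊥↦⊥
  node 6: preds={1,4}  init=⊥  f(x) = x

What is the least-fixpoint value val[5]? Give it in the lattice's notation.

Worklist (12 pops):
  #1 pop 0: in=0 → − (was ⊥); enqueue []
  #2 pop 1: in=⊥ → ⊤ (was −); enqueue []
  #3 pop 2: in=⊥ → 0 (no change)
  #4 pop 3: in=⊤ → + (no change)
  #5 pop 4: in=⊤ → ⊤ (was ⊥); enqueue [2,3]
  #6 pop 5: in=0 → ⊤ (was −); enqueue [4]
  #7 pop 6: in=⊤ → ⊤ (was ⊥); enqueue []
  #8 pop 2: in=⊤ → ⊤ (was 0); enqueue [0,5]
  #9 pop 3: in=⊤ → + (no change)
  #10 pop 4: in=⊤ → ⊤ (no change)
  #11 pop 0: in=⊤ → − (no change)
  #12 pop 5: in=⊤ → ⊤ (no change)

Fixpoint:
  val[0] = −
  val[1] = ⊤
  val[2] = ⊤
  val[3] = +
  val[4] = ⊤
  val[5] = ⊤
  val[6] = ⊤

⊤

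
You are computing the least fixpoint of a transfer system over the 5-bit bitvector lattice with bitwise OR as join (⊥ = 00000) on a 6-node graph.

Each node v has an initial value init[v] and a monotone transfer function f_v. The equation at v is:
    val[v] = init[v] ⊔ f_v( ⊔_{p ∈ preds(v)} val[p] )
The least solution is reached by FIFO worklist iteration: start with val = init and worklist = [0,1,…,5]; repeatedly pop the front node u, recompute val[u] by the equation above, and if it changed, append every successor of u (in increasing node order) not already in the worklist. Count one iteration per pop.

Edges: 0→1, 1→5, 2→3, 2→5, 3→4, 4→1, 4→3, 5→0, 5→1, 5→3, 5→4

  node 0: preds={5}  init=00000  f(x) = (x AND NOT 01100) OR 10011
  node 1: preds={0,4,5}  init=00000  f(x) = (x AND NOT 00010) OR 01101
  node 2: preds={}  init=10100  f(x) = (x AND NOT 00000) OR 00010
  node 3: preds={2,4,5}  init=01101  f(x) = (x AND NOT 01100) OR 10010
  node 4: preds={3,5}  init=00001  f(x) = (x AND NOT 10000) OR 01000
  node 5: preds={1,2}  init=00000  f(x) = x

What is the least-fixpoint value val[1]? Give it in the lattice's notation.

11101

Trace (10 dequeues):
  [1] u=0 | in 00000 | out 10011 | prev 00000 | push {}
  [2] u=1 | in 10011 | out 11101 | prev 00000 | push {}
  [3] u=2 | in 00000 | out 10110 | prev 10100 | push {}
  [4] u=3 | in 10111 | out 11111 | prev 01101 | push {}
  [5] u=4 | in 11111 | out 01111 | prev 00001 | push {1,3}
  [6] u=5 | in 11111 | out 11111 | prev 00000 | push {0,4}
  [7] u=1 | in 11111 | out 11101 | ==
  [8] u=3 | in 11111 | out 11111 | ==
  [9] u=0 | in 11111 | out 10011 | ==
  [10] u=4 | in 11111 | out 01111 | ==

Converged values:
  [0] 10011
  [1] 11101
  [2] 10110
  [3] 11111
  [4] 01111
  [5] 11111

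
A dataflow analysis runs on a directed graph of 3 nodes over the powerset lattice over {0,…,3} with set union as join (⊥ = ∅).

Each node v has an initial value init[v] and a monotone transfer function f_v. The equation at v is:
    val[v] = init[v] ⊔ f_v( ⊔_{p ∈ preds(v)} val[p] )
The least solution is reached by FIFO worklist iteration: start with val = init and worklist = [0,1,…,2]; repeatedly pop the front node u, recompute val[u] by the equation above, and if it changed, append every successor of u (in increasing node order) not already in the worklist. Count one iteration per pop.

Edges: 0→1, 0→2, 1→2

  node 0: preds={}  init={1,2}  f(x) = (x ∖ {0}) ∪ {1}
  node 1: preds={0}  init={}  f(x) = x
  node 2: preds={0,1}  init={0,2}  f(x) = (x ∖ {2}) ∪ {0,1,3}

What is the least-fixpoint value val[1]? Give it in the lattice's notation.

{1,2}

Iteration log — 3 steps:
  step 1. node 0  ⊔preds={}  new={1,2}  stable
  step 2. node 1  ⊔preds={1,2}  new={1,2}  old={}  +wl: 
  step 3. node 2  ⊔preds={1,2}  new={0,1,2,3}  old={0,2}  +wl: 

Least fixpoint reached:
  node 0: {1,2}
  node 1: {1,2}
  node 2: {0,1,2,3}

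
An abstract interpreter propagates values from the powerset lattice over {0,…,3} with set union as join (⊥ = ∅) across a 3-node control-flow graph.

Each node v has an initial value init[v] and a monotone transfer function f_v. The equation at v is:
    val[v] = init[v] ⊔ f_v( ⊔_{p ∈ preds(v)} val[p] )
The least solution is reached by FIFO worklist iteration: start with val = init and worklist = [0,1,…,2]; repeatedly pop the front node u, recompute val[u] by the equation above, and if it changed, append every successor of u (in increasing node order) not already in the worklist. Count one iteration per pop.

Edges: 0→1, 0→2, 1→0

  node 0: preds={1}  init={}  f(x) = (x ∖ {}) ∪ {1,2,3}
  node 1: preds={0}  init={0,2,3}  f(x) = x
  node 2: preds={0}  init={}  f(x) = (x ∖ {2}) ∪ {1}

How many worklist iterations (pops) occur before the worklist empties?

Trace (4 dequeues):
  [1] u=0 | in {0,2,3} | out {0,1,2,3} | prev {} | push {}
  [2] u=1 | in {0,1,2,3} | out {0,1,2,3} | prev {0,2,3} | push {0}
  [3] u=2 | in {0,1,2,3} | out {0,1,3} | prev {} | push {}
  [4] u=0 | in {0,1,2,3} | out {0,1,2,3} | ==

Converged values:
  [0] {0,1,2,3}
  [1] {0,1,2,3}
  [2] {0,1,3}

4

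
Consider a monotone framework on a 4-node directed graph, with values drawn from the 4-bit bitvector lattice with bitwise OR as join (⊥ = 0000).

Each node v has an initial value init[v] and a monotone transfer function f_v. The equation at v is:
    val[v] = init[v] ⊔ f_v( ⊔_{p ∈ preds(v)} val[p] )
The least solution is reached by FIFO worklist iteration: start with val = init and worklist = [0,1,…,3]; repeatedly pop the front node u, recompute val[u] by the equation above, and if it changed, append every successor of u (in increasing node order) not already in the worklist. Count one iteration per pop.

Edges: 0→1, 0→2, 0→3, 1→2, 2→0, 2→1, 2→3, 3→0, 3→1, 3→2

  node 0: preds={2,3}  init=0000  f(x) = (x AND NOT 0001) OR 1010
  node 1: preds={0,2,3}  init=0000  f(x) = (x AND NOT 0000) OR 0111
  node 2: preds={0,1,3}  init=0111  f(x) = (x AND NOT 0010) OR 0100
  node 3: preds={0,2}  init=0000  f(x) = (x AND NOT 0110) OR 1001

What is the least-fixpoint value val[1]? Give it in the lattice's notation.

1111

Trace (7 dequeues):
  [1] u=0 | in 0111 | out 1110 | prev 0000 | push {}
  [2] u=1 | in 1111 | out 1111 | prev 0000 | push {}
  [3] u=2 | in 1111 | out 1111 | prev 0111 | push {0,1}
  [4] u=3 | in 1111 | out 1001 | prev 0000 | push {2}
  [5] u=0 | in 1111 | out 1110 | ==
  [6] u=1 | in 1111 | out 1111 | ==
  [7] u=2 | in 1111 | out 1111 | ==

Converged values:
  [0] 1110
  [1] 1111
  [2] 1111
  [3] 1001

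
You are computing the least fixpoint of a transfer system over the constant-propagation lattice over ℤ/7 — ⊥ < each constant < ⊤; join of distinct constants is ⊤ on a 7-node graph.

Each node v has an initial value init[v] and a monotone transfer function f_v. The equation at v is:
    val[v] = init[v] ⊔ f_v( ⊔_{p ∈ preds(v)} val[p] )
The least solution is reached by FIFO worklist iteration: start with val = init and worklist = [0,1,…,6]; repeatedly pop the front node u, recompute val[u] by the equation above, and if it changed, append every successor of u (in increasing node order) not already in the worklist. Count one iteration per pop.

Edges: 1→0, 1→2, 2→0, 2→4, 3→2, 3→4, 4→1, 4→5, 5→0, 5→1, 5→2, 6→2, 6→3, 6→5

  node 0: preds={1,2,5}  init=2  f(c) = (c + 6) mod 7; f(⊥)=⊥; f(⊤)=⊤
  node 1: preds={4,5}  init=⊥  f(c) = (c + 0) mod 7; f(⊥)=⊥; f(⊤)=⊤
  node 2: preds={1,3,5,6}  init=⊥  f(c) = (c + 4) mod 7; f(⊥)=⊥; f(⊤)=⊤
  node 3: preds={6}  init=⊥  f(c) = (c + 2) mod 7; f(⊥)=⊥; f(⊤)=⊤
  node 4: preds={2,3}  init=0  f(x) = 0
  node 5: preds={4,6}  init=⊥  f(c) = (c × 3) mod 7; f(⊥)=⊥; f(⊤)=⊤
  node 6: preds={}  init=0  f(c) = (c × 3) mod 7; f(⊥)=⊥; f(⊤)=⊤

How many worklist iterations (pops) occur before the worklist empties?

12

Iteration log — 12 steps:
  step 1. node 0  ⊔preds=⊥  new=2  stable
  step 2. node 1  ⊔preds=0  new=0  old=⊥  +wl: 0
  step 3. node 2  ⊔preds=0  new=4  old=⊥  +wl: 
  step 4. node 3  ⊔preds=0  new=2  old=⊥  +wl: 2
  step 5. node 4  ⊔preds=⊤  new=0  stable
  step 6. node 5  ⊔preds=0  new=0  old=⊥  +wl: 1
  step 7. node 6  ⊔preds=⊥  new=0  stable
  step 8. node 0  ⊔preds=⊤  new=⊤  old=2  +wl: 
  step 9. node 2  ⊔preds=⊤  new=⊤  old=4  +wl: 0,4
  step 10. node 1  ⊔preds=0  new=0  stable
  step 11. node 0  ⊔preds=⊤  new=⊤  stable
  step 12. node 4  ⊔preds=⊤  new=0  stable

Least fixpoint reached:
  node 0: ⊤
  node 1: 0
  node 2: ⊤
  node 3: 2
  node 4: 0
  node 5: 0
  node 6: 0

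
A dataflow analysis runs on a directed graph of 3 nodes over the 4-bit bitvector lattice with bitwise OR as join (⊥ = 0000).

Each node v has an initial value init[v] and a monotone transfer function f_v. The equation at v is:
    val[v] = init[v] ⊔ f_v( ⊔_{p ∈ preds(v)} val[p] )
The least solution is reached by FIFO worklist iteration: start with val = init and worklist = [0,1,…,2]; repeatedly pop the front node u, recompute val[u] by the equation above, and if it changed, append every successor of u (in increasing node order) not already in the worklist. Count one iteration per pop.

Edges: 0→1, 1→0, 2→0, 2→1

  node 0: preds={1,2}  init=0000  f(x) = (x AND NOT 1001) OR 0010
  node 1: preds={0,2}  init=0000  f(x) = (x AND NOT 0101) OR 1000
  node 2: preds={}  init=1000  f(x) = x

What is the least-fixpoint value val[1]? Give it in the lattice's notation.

1010

Iteration log — 4 steps:
  step 1. node 0  ⊔preds=1000  new=0010  old=0000  +wl: 
  step 2. node 1  ⊔preds=1010  new=1010  old=0000  +wl: 0
  step 3. node 2  ⊔preds=0000  new=1000  stable
  step 4. node 0  ⊔preds=1010  new=0010  stable

Least fixpoint reached:
  node 0: 0010
  node 1: 1010
  node 2: 1000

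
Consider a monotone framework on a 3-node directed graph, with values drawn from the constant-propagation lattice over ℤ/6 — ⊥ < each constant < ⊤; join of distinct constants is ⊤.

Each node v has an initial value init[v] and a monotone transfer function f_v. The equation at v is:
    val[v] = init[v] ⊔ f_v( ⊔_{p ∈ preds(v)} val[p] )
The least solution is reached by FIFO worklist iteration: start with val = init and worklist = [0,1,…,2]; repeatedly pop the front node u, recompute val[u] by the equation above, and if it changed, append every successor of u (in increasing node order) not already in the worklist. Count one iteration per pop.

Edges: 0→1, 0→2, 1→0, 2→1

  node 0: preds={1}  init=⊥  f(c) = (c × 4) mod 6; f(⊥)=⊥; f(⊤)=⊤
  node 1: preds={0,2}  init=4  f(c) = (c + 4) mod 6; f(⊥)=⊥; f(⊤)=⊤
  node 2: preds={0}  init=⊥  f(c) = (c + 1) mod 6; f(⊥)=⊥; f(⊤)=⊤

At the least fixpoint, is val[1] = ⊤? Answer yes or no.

Iteration log — 7 steps:
  step 1. node 0  ⊔preds=4  new=4  old=⊥  +wl: 
  step 2. node 1  ⊔preds=4  new=⊤  old=4  +wl: 0
  step 3. node 2  ⊔preds=4  new=5  old=⊥  +wl: 1
  step 4. node 0  ⊔preds=⊤  new=⊤  old=4  +wl: 2
  step 5. node 1  ⊔preds=⊤  new=⊤  stable
  step 6. node 2  ⊔preds=⊤  new=⊤  old=5  +wl: 1
  step 7. node 1  ⊔preds=⊤  new=⊤  stable

Least fixpoint reached:
  node 0: ⊤
  node 1: ⊤
  node 2: ⊤

yes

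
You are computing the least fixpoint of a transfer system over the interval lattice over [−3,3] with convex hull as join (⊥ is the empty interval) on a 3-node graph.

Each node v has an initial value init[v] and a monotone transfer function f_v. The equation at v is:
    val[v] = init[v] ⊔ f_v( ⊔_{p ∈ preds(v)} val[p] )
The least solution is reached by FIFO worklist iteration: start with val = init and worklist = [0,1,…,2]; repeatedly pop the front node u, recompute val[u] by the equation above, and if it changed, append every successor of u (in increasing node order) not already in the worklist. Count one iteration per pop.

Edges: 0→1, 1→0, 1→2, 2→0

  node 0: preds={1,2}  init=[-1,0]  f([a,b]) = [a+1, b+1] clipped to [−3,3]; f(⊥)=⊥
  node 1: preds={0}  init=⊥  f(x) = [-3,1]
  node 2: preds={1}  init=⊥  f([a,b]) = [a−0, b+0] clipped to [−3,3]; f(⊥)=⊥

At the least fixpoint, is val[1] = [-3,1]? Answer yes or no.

Worklist (5 pops):
  #1 pop 0: in=⊥ → [-1,0] (no change)
  #2 pop 1: in=[-1,0] → [-3,1] (was ⊥); enqueue [0]
  #3 pop 2: in=[-3,1] → [-3,1] (was ⊥); enqueue []
  #4 pop 0: in=[-3,1] → [-2,2] (was [-1,0]); enqueue [1]
  #5 pop 1: in=[-2,2] → [-3,1] (no change)

Fixpoint:
  val[0] = [-2,2]
  val[1] = [-3,1]
  val[2] = [-3,1]

yes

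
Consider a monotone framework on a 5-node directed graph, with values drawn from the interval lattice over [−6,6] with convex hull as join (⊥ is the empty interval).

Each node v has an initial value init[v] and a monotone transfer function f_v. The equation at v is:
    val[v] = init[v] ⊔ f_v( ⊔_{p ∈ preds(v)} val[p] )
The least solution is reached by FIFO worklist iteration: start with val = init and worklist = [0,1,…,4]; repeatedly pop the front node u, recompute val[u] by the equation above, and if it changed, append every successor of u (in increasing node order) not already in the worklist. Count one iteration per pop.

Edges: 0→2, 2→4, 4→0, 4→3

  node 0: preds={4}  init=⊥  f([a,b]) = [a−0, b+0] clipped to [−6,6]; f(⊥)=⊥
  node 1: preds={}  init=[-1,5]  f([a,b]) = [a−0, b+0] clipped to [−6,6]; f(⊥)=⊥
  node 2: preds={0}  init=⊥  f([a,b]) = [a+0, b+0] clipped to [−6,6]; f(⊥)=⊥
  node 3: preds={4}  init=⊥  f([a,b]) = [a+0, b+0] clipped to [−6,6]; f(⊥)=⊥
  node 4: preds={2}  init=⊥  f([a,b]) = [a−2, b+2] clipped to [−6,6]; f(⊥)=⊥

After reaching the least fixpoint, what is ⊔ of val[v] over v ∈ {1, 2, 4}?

Worklist (5 pops):
  #1 pop 0: in=⊥ → ⊥ (no change)
  #2 pop 1: in=⊥ → [-1,5] (no change)
  #3 pop 2: in=⊥ → ⊥ (no change)
  #4 pop 3: in=⊥ → ⊥ (no change)
  #5 pop 4: in=⊥ → ⊥ (no change)

Fixpoint:
  val[0] = ⊥
  val[1] = [-1,5]
  val[2] = ⊥
  val[3] = ⊥
  val[4] = ⊥

[-1,5]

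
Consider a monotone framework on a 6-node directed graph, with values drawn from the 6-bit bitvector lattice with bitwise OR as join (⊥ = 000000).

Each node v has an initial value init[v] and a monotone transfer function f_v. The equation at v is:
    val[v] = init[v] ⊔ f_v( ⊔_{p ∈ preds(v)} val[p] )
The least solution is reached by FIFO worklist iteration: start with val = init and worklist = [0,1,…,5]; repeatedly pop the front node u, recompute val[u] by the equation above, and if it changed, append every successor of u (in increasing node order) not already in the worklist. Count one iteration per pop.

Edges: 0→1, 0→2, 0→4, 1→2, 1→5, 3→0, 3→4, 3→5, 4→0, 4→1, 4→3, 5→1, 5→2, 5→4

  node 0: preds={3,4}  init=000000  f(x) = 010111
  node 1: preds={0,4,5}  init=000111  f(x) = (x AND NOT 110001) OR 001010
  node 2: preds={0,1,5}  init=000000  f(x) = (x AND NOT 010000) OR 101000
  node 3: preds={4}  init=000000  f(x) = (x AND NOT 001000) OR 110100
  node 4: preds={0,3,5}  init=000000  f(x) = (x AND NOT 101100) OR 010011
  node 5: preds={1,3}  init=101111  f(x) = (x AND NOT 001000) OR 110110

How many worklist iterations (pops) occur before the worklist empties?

13

Worklist (13 pops):
  #1 pop 0: in=000000 → 010111 (was 000000); enqueue []
  #2 pop 1: in=111111 → 001111 (was 000111); enqueue []
  #3 pop 2: in=111111 → 101111 (was 000000); enqueue []
  #4 pop 3: in=000000 → 110100 (was 000000); enqueue [0]
  #5 pop 4: in=111111 → 010011 (was 000000); enqueue [1,3]
  #6 pop 5: in=111111 → 111111 (was 101111); enqueue [2,4]
  #7 pop 0: in=110111 → 010111 (no change)
  #8 pop 1: in=111111 → 001111 (no change)
  #9 pop 3: in=010011 → 110111 (was 110100); enqueue [0,5]
  #10 pop 2: in=111111 → 101111 (no change)
  #11 pop 4: in=111111 → 010011 (no change)
  #12 pop 0: in=110111 → 010111 (no change)
  #13 pop 5: in=111111 → 111111 (no change)

Fixpoint:
  val[0] = 010111
  val[1] = 001111
  val[2] = 101111
  val[3] = 110111
  val[4] = 010011
  val[5] = 111111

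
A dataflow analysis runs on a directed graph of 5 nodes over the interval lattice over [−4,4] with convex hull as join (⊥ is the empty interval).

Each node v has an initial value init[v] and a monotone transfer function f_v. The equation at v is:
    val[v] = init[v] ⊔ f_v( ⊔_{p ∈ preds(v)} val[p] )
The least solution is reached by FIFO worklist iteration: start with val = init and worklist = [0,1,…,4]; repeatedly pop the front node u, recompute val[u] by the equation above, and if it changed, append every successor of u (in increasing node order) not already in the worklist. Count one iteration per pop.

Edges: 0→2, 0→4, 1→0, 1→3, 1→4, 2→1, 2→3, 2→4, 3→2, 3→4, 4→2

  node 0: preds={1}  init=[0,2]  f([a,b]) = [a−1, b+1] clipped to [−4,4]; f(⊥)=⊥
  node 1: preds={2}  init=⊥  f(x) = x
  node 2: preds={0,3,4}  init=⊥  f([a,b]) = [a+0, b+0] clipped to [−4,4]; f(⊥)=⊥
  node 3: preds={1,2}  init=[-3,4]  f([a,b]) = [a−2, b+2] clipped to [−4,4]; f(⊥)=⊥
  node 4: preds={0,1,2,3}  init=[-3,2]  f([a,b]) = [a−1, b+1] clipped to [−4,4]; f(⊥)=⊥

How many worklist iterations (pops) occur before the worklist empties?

15

Worklist (15 pops):
  #1 pop 0: in=⊥ → [0,2] (no change)
  #2 pop 1: in=⊥ → ⊥ (no change)
  #3 pop 2: in=[-3,4] → [-3,4] (was ⊥); enqueue [1]
  #4 pop 3: in=[-3,4] → [-4,4] (was [-3,4]); enqueue [2]
  #5 pop 4: in=[-4,4] → [-4,4] (was [-3,2]); enqueue []
  #6 pop 1: in=[-3,4] → [-3,4] (was ⊥); enqueue [0,3,4]
  #7 pop 2: in=[-4,4] → [-4,4] (was [-3,4]); enqueue [1]
  #8 pop 0: in=[-3,4] → [-4,4] (was [0,2]); enqueue [2]
  #9 pop 3: in=[-4,4] → [-4,4] (no change)
  #10 pop 4: in=[-4,4] → [-4,4] (no change)
  #11 pop 1: in=[-4,4] → [-4,4] (was [-3,4]); enqueue [0,3,4]
  #12 pop 2: in=[-4,4] → [-4,4] (no change)
  #13 pop 0: in=[-4,4] → [-4,4] (no change)
  #14 pop 3: in=[-4,4] → [-4,4] (no change)
  #15 pop 4: in=[-4,4] → [-4,4] (no change)

Fixpoint:
  val[0] = [-4,4]
  val[1] = [-4,4]
  val[2] = [-4,4]
  val[3] = [-4,4]
  val[4] = [-4,4]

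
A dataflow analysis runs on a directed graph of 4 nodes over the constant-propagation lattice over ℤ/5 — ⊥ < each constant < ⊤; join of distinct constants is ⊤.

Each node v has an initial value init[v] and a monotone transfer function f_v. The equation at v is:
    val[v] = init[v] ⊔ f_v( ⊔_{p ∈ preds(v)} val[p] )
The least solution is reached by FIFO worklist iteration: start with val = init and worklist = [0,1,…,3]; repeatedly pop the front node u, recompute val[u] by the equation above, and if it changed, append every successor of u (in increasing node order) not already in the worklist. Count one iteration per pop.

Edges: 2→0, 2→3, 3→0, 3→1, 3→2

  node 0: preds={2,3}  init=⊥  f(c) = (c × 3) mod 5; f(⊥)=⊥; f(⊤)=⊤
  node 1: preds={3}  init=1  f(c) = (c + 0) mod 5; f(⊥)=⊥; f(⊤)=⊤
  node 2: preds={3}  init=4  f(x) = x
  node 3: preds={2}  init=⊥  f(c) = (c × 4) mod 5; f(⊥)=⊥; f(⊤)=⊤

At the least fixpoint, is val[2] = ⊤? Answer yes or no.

yes

Worklist (12 pops):
  #1 pop 0: in=4 → 2 (was ⊥); enqueue []
  #2 pop 1: in=⊥ → 1 (no change)
  #3 pop 2: in=⊥ → 4 (no change)
  #4 pop 3: in=4 → 1 (was ⊥); enqueue [0,1,2]
  #5 pop 0: in=⊤ → ⊤ (was 2); enqueue []
  #6 pop 1: in=1 → 1 (no change)
  #7 pop 2: in=1 → ⊤ (was 4); enqueue [0,3]
  #8 pop 0: in=⊤ → ⊤ (no change)
  #9 pop 3: in=⊤ → ⊤ (was 1); enqueue [0,1,2]
  #10 pop 0: in=⊤ → ⊤ (no change)
  #11 pop 1: in=⊤ → ⊤ (was 1); enqueue []
  #12 pop 2: in=⊤ → ⊤ (no change)

Fixpoint:
  val[0] = ⊤
  val[1] = ⊤
  val[2] = ⊤
  val[3] = ⊤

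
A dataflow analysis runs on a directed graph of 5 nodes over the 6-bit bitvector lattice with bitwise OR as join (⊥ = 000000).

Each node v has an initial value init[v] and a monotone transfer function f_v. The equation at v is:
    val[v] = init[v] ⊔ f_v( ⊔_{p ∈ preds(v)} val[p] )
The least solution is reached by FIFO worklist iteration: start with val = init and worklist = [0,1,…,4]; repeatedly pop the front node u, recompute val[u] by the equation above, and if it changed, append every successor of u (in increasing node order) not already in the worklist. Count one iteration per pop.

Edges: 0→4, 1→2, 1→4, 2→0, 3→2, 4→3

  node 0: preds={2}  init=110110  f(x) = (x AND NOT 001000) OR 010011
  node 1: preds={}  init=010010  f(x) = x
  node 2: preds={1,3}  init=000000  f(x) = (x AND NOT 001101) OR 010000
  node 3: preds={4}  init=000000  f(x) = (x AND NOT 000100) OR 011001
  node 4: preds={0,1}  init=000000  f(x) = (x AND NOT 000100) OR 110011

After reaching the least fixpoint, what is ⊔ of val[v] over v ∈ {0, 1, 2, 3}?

111111

Worklist (10 pops):
  #1 pop 0: in=000000 → 110111 (was 110110); enqueue []
  #2 pop 1: in=000000 → 010010 (no change)
  #3 pop 2: in=010010 → 010010 (was 000000); enqueue [0]
  #4 pop 3: in=000000 → 011001 (was 000000); enqueue [2]
  #5 pop 4: in=110111 → 110011 (was 000000); enqueue [3]
  #6 pop 0: in=010010 → 110111 (no change)
  #7 pop 2: in=011011 → 010010 (no change)
  #8 pop 3: in=110011 → 111011 (was 011001); enqueue [2]
  #9 pop 2: in=111011 → 110010 (was 010010); enqueue [0]
  #10 pop 0: in=110010 → 110111 (no change)

Fixpoint:
  val[0] = 110111
  val[1] = 010010
  val[2] = 110010
  val[3] = 111011
  val[4] = 110011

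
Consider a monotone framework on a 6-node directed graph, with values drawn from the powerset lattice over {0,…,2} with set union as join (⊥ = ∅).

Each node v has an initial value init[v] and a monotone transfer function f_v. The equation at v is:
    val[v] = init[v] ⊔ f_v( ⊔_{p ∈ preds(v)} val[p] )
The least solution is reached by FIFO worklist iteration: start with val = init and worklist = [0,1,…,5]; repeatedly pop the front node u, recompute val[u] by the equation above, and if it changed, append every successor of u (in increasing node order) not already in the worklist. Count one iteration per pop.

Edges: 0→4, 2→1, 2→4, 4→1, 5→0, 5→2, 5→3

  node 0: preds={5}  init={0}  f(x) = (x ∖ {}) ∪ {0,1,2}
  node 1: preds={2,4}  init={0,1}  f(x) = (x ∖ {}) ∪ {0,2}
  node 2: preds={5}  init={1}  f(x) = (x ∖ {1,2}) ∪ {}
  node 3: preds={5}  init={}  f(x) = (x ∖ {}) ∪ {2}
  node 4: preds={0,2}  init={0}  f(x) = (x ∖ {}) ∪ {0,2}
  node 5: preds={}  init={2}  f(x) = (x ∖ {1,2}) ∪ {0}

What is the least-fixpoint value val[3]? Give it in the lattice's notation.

{0,2}

Trace (12 dequeues):
  [1] u=0 | in {2} | out {0,1,2} | prev {0} | push {}
  [2] u=1 | in {0,1} | out {0,1,2} | prev {0,1} | push {}
  [3] u=2 | in {2} | out {1} | ==
  [4] u=3 | in {2} | out {2} | prev {} | push {}
  [5] u=4 | in {0,1,2} | out {0,1,2} | prev {0} | push {1}
  [6] u=5 | in {} | out {0,2} | prev {2} | push {0,2,3}
  [7] u=1 | in {0,1,2} | out {0,1,2} | ==
  [8] u=0 | in {0,2} | out {0,1,2} | ==
  [9] u=2 | in {0,2} | out {0,1} | prev {1} | push {1,4}
  [10] u=3 | in {0,2} | out {0,2} | prev {2} | push {}
  [11] u=1 | in {0,1,2} | out {0,1,2} | ==
  [12] u=4 | in {0,1,2} | out {0,1,2} | ==

Converged values:
  [0] {0,1,2}
  [1] {0,1,2}
  [2] {0,1}
  [3] {0,2}
  [4] {0,1,2}
  [5] {0,2}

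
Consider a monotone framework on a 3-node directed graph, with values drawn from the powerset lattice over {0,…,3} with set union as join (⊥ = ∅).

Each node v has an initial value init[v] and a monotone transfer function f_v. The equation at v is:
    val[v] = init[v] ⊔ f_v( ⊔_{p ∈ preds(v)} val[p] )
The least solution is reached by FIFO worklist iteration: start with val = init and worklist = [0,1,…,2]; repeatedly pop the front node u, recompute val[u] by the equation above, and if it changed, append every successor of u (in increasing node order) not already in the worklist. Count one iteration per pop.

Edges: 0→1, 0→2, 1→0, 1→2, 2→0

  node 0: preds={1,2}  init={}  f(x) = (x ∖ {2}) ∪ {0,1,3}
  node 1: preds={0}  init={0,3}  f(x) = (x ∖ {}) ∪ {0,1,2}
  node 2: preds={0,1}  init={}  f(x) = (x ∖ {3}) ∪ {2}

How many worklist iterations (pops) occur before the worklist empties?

Worklist (4 pops):
  #1 pop 0: in={0,3} → {0,1,3} (was {}); enqueue []
  #2 pop 1: in={0,1,3} → {0,1,2,3} (was {0,3}); enqueue [0]
  #3 pop 2: in={0,1,2,3} → {0,1,2} (was {}); enqueue []
  #4 pop 0: in={0,1,2,3} → {0,1,3} (no change)

Fixpoint:
  val[0] = {0,1,3}
  val[1] = {0,1,2,3}
  val[2] = {0,1,2}

4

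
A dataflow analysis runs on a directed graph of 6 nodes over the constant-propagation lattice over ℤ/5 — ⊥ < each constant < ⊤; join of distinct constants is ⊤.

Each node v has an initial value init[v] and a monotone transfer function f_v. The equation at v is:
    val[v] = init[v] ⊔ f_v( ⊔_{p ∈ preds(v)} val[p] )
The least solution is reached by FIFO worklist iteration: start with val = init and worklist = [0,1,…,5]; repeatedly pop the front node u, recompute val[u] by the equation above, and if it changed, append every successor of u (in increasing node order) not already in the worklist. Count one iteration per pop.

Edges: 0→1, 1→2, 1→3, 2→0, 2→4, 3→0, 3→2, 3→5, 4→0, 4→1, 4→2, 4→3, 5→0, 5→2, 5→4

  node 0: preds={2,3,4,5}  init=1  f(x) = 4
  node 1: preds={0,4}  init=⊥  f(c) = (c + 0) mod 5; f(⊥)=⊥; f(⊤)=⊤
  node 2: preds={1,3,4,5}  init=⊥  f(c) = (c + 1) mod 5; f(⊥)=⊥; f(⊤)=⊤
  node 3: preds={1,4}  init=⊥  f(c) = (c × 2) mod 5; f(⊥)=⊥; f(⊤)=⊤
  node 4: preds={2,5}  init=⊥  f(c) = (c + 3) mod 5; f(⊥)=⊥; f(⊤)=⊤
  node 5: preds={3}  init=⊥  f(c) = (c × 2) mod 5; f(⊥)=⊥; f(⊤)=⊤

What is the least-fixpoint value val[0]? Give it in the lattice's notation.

Worklist (11 pops):
  #1 pop 0: in=⊥ → ⊤ (was 1); enqueue []
  #2 pop 1: in=⊤ → ⊤ (was ⊥); enqueue []
  #3 pop 2: in=⊤ → ⊤ (was ⊥); enqueue [0]
  #4 pop 3: in=⊤ → ⊤ (was ⊥); enqueue [2]
  #5 pop 4: in=⊤ → ⊤ (was ⊥); enqueue [1,3]
  #6 pop 5: in=⊤ → ⊤ (was ⊥); enqueue [4]
  #7 pop 0: in=⊤ → ⊤ (no change)
  #8 pop 2: in=⊤ → ⊤ (no change)
  #9 pop 1: in=⊤ → ⊤ (no change)
  #10 pop 3: in=⊤ → ⊤ (no change)
  #11 pop 4: in=⊤ → ⊤ (no change)

Fixpoint:
  val[0] = ⊤
  val[1] = ⊤
  val[2] = ⊤
  val[3] = ⊤
  val[4] = ⊤
  val[5] = ⊤

⊤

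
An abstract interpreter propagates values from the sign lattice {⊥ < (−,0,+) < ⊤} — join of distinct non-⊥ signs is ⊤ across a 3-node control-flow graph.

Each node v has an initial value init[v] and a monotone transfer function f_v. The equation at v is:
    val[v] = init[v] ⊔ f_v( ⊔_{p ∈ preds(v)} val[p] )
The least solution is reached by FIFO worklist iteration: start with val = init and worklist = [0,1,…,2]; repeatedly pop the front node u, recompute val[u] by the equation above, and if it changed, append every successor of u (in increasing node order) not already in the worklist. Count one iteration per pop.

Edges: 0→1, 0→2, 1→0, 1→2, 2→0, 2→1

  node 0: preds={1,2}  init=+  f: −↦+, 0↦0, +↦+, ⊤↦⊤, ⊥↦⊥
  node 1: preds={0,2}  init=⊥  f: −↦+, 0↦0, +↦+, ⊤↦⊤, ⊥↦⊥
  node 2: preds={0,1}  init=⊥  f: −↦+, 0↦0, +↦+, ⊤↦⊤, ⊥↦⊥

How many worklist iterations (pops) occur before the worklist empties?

Iteration log — 5 steps:
  step 1. node 0  ⊔preds=⊥  new=+  stable
  step 2. node 1  ⊔preds=+  new=+  old=⊥  +wl: 0
  step 3. node 2  ⊔preds=+  new=+  old=⊥  +wl: 1
  step 4. node 0  ⊔preds=+  new=+  stable
  step 5. node 1  ⊔preds=+  new=+  stable

Least fixpoint reached:
  node 0: +
  node 1: +
  node 2: +

5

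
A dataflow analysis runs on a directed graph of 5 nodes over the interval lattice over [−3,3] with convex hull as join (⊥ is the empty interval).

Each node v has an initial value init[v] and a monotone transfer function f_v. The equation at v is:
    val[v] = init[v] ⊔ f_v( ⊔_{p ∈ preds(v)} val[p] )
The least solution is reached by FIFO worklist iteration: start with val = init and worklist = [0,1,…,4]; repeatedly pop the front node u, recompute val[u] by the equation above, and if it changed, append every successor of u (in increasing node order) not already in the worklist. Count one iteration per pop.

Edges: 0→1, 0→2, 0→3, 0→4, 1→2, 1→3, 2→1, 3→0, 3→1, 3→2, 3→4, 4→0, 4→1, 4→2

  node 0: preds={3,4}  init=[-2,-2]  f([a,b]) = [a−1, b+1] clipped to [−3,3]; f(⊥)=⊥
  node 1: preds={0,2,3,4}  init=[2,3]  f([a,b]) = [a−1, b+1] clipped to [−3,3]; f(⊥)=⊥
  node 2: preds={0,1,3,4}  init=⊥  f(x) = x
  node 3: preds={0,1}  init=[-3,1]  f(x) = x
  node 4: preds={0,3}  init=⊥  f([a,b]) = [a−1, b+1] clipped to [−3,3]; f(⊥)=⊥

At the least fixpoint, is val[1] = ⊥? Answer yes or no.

no

Iteration log — 11 steps:
  step 1. node 0  ⊔preds=[-3,1]  new=[-3,2]  old=[-2,-2]  +wl: 
  step 2. node 1  ⊔preds=[-3,2]  new=[-3,3]  old=[2,3]  +wl: 
  step 3. node 2  ⊔preds=[-3,3]  new=[-3,3]  old=⊥  +wl: 1
  step 4. node 3  ⊔preds=[-3,3]  new=[-3,3]  old=[-3,1]  +wl: 0,2
  step 5. node 4  ⊔preds=[-3,3]  new=[-3,3]  old=⊥  +wl: 
  step 6. node 1  ⊔preds=[-3,3]  new=[-3,3]  stable
  step 7. node 0  ⊔preds=[-3,3]  new=[-3,3]  old=[-3,2]  +wl: 1,3,4
  step 8. node 2  ⊔preds=[-3,3]  new=[-3,3]  stable
  step 9. node 1  ⊔preds=[-3,3]  new=[-3,3]  stable
  step 10. node 3  ⊔preds=[-3,3]  new=[-3,3]  stable
  step 11. node 4  ⊔preds=[-3,3]  new=[-3,3]  stable

Least fixpoint reached:
  node 0: [-3,3]
  node 1: [-3,3]
  node 2: [-3,3]
  node 3: [-3,3]
  node 4: [-3,3]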